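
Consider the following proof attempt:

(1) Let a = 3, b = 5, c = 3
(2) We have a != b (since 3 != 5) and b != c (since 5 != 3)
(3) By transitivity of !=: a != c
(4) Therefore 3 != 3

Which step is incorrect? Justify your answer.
Step 3: By transitivity of !=: a != c

Step 3 incorrectly applies transitivity to the '!=' relation. Transitivity states: if a R b and b R c, then a R c. However, '!=' is not transitive. Counterexample: 3 != 5 and 5 != 3, but 3 = 3 (both equal 3). Transitivity holds for relations like <, <=, =, but not for !=.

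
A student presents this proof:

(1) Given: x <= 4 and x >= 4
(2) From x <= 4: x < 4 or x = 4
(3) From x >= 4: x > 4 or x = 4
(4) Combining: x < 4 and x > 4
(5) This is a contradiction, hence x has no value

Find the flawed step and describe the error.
Step 4: Combining: x < 4 and x > 4

Step 4 incorrectly combines the conditions. From x <= 4 and x >= 4, the intersection is x = 4. The error treats the 'or' cases as 'and' requirements. The correct conclusion is that x = 4 is the unique solution, not that no solution exists.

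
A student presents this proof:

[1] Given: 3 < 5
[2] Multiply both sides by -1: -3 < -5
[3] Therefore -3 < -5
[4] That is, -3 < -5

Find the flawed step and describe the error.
Step 2: Multiply both sides by -1: -3 < -5

Step 2 multiplies both sides by -1 but fails to reverse the inequality sign. When multiplying (or dividing) an inequality by a negative number, the direction must be reversed. Since 3 < 5, we should get -3 > -5, i.e., -3 > -5.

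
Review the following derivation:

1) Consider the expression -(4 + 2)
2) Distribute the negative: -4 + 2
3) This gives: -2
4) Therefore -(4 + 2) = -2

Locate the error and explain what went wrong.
Step 2: Distribute the negative: -4 + 2

Step 2 incorrectly distributes the negative sign. The correct distribution is -(4 + 2) = -4 - 2 = -6. The negative must be applied to both terms, not just the first. The error treats -(4 + 2) as -4 + 2, which equals -2 instead of -6.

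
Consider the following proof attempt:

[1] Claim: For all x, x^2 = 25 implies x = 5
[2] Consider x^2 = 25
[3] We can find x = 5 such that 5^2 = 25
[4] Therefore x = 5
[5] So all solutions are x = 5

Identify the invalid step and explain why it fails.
Step 4: Therefore x = 5

Step 4 incorrectly concludes that x = 5 is the only solution. The proof shows that x = 5 is A solution (existence), but does not show it is the ONLY solution (uniqueness). In fact, x = -5 is also a solution since (-5)^2 = 25. Finding one solution doesn't prove there are no others.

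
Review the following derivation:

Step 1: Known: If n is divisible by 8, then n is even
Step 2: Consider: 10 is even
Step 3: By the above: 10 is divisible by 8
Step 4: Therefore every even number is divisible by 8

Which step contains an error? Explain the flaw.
Step 3: By the above: 10 is divisible by 8

Step 3 commits the fallacy of affirming the consequent. The known fact 'divisible by 8 → even' does NOT imply 'even → divisible by 8'. That would be the converse, which is false. For example, 10 is even but 10 ÷ 8 = 1.25, which is not an integer.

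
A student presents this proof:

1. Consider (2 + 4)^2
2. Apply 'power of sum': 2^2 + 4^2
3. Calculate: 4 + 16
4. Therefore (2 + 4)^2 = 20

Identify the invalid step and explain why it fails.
Step 2: Apply 'power of sum': 2^2 + 4^2

Step 2 incorrectly applies a non-existent rule '(a+b)^n = a^n + b^n'. This is false in general. The correct expansion uses the binomial theorem. The actual value is (2 + 4)^2 = 6^2 = 36, not 20.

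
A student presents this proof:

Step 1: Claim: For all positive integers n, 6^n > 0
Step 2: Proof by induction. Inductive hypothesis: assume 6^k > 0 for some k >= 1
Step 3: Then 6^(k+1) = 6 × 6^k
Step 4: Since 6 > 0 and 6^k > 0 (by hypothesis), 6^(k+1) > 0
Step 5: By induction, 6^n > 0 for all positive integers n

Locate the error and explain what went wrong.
Step 5: By induction, 6^n > 0 for all positive integers n

Step 5 concludes the proof by induction, but no base case was ever established. A valid induction proof requires: (1) a base case proving 6^1 > 0, and (2) an inductive step showing IF 6^k > 0 THEN 6^(k+1) > 0. Steps 2-4 correctly establish the inductive step, but without the base case the conclusion in step 5 does not follow.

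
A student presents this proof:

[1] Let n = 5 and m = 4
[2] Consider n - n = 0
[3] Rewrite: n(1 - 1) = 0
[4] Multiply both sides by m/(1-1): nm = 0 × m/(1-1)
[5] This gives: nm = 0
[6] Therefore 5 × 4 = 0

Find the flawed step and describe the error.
Step 4: Multiply both sides by m/(1-1): nm = 0 × m/(1-1)

Step 4 multiplies both sides by m/(1-1). However, 1-1 = 0, so this is multiplication by m/0, which is undefined. We cannot multiply by an undefined expression.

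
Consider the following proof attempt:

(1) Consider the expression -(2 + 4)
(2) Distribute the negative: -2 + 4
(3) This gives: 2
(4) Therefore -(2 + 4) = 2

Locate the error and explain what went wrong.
Step 2: Distribute the negative: -2 + 4

Step 2 incorrectly distributes the negative sign. The correct distribution is -(2 + 4) = -2 - 4 = -6. The negative must be applied to both terms, not just the first. The error treats -(2 + 4) as -2 + 4, which equals 2 instead of -6.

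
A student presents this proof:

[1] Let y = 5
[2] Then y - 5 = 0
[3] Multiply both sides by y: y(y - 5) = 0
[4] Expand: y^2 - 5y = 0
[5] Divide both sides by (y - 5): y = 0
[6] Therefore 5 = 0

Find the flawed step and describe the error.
Step 5: Divide both sides by (y - 5): y = 0

Step 5 divides both sides by (y - 5). However, since y = 5, we have (y - 5) = 0. Division by zero is undefined, making this step invalid.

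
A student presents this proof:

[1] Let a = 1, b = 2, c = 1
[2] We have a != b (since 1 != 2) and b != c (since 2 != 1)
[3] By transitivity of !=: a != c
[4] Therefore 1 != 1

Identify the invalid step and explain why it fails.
Step 3: By transitivity of !=: a != c

Step 3 incorrectly applies transitivity to the '!=' relation. Transitivity states: if a R b and b R c, then a R c. However, '!=' is not transitive. Counterexample: 1 != 2 and 2 != 1, but 1 = 1 (both equal 1). Transitivity holds for relations like <, <=, =, but not for !=.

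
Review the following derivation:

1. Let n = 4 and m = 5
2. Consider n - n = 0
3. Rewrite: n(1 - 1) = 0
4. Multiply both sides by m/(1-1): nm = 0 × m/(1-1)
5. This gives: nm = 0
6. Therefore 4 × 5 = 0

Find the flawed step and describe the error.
Step 4: Multiply both sides by m/(1-1): nm = 0 × m/(1-1)

Step 4 multiplies both sides by m/(1-1). However, 1-1 = 0, so this is multiplication by m/0, which is undefined. We cannot multiply by an undefined expression.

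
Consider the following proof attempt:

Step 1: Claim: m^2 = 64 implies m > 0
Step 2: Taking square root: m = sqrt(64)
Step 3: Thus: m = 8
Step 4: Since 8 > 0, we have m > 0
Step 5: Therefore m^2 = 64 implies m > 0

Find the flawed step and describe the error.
Step 2: Taking square root: m = sqrt(64)

Step 2 takes the square root and assumes the positive root only. The equation m^2 = 64 actually has two solutions: m = 8 and m = -8. The proof silently assumes m > 0 without justification, then uses this assumption to conclude m > 0, which is circular. The counterexample m = -8 shows the claim is false.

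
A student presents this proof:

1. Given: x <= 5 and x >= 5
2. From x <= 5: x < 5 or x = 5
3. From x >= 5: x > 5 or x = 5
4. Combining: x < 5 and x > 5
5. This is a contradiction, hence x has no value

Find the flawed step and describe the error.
Step 4: Combining: x < 5 and x > 5

Step 4 incorrectly combines the conditions. From x <= 5 and x >= 5, the intersection is x = 5. The error treats the 'or' cases as 'and' requirements. The correct conclusion is that x = 5 is the unique solution, not that no solution exists.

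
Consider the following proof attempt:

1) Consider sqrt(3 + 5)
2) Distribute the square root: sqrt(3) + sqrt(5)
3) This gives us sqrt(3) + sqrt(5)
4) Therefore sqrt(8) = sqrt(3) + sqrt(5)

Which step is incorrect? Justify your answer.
Step 2: Distribute the square root: sqrt(3) + sqrt(5)

Step 2 incorrectly 'distributes' the square root over addition. The square root function does not distribute: sqrt(a + b) ≠ sqrt(a) + sqrt(b). In fact, sqrt(3 + 5) = sqrt(8) ≈ 2.8284, while sqrt(3) + sqrt(5) ≈ 3.9681.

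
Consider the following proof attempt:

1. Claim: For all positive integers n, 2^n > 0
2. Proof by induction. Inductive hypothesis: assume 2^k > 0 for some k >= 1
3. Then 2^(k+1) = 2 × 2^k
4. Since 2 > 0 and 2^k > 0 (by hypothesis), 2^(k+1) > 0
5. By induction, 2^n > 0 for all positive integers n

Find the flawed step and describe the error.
Step 5: By induction, 2^n > 0 for all positive integers n

Step 5 concludes the proof by induction, but no base case was ever established. A valid induction proof requires: (1) a base case proving 2^1 > 0, and (2) an inductive step showing IF 2^k > 0 THEN 2^(k+1) > 0. Steps 2-4 correctly establish the inductive step, but without the base case the conclusion in step 5 does not follow.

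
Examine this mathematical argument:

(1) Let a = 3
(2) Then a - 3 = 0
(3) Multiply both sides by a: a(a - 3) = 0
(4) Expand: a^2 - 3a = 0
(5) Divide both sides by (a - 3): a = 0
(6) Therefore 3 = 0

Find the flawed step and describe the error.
Step 5: Divide both sides by (a - 3): a = 0

Step 5 divides both sides by (a - 3). However, since a = 3, we have (a - 3) = 0. Division by zero is undefined, making this step invalid.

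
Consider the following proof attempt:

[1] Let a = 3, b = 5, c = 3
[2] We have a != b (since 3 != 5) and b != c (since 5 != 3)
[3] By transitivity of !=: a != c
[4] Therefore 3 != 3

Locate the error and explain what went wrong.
Step 3: By transitivity of !=: a != c

Step 3 incorrectly applies transitivity to the '!=' relation. Transitivity states: if a R b and b R c, then a R c. However, '!=' is not transitive. Counterexample: 3 != 5 and 5 != 3, but 3 = 3 (both equal 3). Transitivity holds for relations like <, <=, =, but not for !=.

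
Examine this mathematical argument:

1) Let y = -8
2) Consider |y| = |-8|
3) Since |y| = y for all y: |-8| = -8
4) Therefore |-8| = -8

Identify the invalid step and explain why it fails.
Step 3: Since |y| = y for all y: |-8| = -8

Step 3 incorrectly states that |y| = y for all y. The correct definition is |y| = y when y >= 0, and |y| = -y when y < 0. Since -8 < 0, we have |-8| = -(-8) = 8, not -8.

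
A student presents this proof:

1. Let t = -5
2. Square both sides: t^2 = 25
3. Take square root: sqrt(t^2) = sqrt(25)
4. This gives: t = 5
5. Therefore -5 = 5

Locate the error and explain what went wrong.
Step 4: This gives: t = 5

Step 4 incorrectly states that sqrt(t^2) = t. The correct identity is sqrt(t^2) = |t|. Since t = -5 < 0, we have sqrt(t^2) = |-5| = 5, not t = -5.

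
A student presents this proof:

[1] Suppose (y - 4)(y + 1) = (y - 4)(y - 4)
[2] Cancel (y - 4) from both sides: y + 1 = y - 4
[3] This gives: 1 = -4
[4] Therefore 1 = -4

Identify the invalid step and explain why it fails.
Step 2: Cancel (y - 4) from both sides: y + 1 = y - 4

Step 2 cancels (y - 4) from both sides. This is only valid if (y - 4) ≠ 0, i.e., y ≠ 4. When y = 4, both sides equal zero regardless of the other factors. The correct approach requires considering y = 4 as a separate case.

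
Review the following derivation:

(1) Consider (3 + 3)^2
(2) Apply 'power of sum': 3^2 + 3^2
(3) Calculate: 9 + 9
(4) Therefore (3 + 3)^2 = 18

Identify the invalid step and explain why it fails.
Step 2: Apply 'power of sum': 3^2 + 3^2

Step 2 incorrectly applies a non-existent rule '(a+b)^n = a^n + b^n'. This is false in general. The correct expansion uses the binomial theorem. The actual value is (3 + 3)^2 = 6^2 = 36, not 18.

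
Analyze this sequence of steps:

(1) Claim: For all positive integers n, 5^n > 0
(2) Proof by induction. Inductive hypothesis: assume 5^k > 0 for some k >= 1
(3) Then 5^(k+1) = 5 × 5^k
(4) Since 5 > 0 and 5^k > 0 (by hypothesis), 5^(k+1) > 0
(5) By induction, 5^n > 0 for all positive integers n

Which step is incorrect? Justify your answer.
Step 5: By induction, 5^n > 0 for all positive integers n

Step 5 concludes the proof by induction, but no base case was ever established. A valid induction proof requires: (1) a base case proving 5^1 > 0, and (2) an inductive step showing IF 5^k > 0 THEN 5^(k+1) > 0. Steps 2-4 correctly establish the inductive step, but without the base case the conclusion in step 5 does not follow.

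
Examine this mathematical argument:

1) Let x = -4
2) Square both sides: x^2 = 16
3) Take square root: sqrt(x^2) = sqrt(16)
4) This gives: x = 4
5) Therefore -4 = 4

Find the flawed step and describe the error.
Step 4: This gives: x = 4

Step 4 incorrectly states that sqrt(x^2) = x. The correct identity is sqrt(x^2) = |x|. Since x = -4 < 0, we have sqrt(x^2) = |-4| = 4, not x = -4.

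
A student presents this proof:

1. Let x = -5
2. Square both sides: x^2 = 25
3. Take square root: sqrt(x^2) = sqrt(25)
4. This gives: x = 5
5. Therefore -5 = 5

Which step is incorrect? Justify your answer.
Step 4: This gives: x = 5

Step 4 incorrectly states that sqrt(x^2) = x. The correct identity is sqrt(x^2) = |x|. Since x = -5 < 0, we have sqrt(x^2) = |-5| = 5, not x = -5.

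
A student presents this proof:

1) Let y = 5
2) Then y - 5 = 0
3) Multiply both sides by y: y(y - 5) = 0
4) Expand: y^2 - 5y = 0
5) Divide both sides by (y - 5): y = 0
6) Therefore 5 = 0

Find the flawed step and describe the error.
Step 5: Divide both sides by (y - 5): y = 0

Step 5 divides both sides by (y - 5). However, since y = 5, we have (y - 5) = 0. Division by zero is undefined, making this step invalid.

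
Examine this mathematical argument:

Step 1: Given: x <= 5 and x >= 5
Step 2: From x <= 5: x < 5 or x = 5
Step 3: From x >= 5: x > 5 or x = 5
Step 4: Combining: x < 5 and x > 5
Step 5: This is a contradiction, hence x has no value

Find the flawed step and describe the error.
Step 4: Combining: x < 5 and x > 5

Step 4 incorrectly combines the conditions. From x <= 5 and x >= 5, the intersection is x = 5. The error treats the 'or' cases as 'and' requirements. The correct conclusion is that x = 5 is the unique solution, not that no solution exists.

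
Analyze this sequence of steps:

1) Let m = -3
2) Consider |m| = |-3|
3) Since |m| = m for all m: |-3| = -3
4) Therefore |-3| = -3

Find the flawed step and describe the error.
Step 3: Since |m| = m for all m: |-3| = -3

Step 3 incorrectly states that |m| = m for all m. The correct definition is |m| = m when m >= 0, and |m| = -m when m < 0. Since -3 < 0, we have |-3| = -(-3) = 3, not -3.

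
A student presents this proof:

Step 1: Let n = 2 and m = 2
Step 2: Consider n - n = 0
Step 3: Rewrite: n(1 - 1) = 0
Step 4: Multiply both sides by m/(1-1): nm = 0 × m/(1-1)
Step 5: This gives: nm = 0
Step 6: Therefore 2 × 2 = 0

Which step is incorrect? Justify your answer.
Step 4: Multiply both sides by m/(1-1): nm = 0 × m/(1-1)

Step 4 multiplies both sides by m/(1-1). However, 1-1 = 0, so this is multiplication by m/0, which is undefined. We cannot multiply by an undefined expression.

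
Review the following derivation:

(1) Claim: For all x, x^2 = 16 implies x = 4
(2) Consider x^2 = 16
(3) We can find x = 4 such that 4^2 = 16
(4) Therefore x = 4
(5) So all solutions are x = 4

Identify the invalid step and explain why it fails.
Step 4: Therefore x = 4

Step 4 incorrectly concludes that x = 4 is the only solution. The proof shows that x = 4 is A solution (existence), but does not show it is the ONLY solution (uniqueness). In fact, x = -4 is also a solution since (-4)^2 = 16. Finding one solution doesn't prove there are no others.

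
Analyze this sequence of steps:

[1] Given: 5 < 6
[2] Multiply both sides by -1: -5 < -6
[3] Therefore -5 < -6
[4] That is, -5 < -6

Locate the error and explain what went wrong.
Step 2: Multiply both sides by -1: -5 < -6

Step 2 multiplies both sides by -1 but fails to reverse the inequality sign. When multiplying (or dividing) an inequality by a negative number, the direction must be reversed. Since 5 < 6, we should get -5 > -6, i.e., -5 > -6.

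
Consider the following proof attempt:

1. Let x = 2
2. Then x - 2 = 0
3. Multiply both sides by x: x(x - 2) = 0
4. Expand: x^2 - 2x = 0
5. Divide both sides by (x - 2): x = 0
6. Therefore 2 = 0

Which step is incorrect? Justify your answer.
Step 5: Divide both sides by (x - 2): x = 0

Step 5 divides both sides by (x - 2). However, since x = 2, we have (x - 2) = 0. Division by zero is undefined, making this step invalid.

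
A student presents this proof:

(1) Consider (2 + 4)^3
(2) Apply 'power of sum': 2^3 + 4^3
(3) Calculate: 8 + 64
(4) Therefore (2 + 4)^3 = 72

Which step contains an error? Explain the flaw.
Step 2: Apply 'power of sum': 2^3 + 4^3

Step 2 incorrectly applies a non-existent rule '(a+b)^n = a^n + b^n'. This is false in general. The correct expansion uses the binomial theorem. The actual value is (2 + 4)^3 = 6^3 = 216, not 72.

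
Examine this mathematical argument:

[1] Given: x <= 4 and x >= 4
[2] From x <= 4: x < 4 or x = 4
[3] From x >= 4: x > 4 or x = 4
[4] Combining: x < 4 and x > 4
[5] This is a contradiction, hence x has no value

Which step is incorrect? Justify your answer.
Step 4: Combining: x < 4 and x > 4

Step 4 incorrectly combines the conditions. From x <= 4 and x >= 4, the intersection is x = 4. The error treats the 'or' cases as 'and' requirements. The correct conclusion is that x = 4 is the unique solution, not that no solution exists.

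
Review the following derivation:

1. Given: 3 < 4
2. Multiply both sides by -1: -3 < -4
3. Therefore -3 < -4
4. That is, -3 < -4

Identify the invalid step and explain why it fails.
Step 2: Multiply both sides by -1: -3 < -4

Step 2 multiplies both sides by -1 but fails to reverse the inequality sign. When multiplying (or dividing) an inequality by a negative number, the direction must be reversed. Since 3 < 4, we should get -3 > -4, i.e., -3 > -4.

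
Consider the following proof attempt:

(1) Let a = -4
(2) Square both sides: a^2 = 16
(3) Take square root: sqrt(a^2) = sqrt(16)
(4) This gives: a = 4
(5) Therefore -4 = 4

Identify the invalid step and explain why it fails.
Step 4: This gives: a = 4

Step 4 incorrectly states that sqrt(a^2) = a. The correct identity is sqrt(a^2) = |a|. Since a = -4 < 0, we have sqrt(a^2) = |-4| = 4, not a = -4.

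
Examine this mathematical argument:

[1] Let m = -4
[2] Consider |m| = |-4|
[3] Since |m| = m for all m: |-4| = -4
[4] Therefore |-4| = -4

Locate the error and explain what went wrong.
Step 3: Since |m| = m for all m: |-4| = -4

Step 3 incorrectly states that |m| = m for all m. The correct definition is |m| = m when m >= 0, and |m| = -m when m < 0. Since -4 < 0, we have |-4| = -(-4) = 4, not -4.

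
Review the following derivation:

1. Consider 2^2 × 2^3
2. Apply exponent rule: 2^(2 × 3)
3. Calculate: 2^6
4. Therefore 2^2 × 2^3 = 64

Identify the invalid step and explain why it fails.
Step 2: Apply exponent rule: 2^(2 × 3)

Step 2 incorrectly states that a^b × a^c = a^(b×c). The correct rule is a^b × a^c = a^(b+c). The actual value is 2^2 × 2^3 = 2^5 = 32, not 2^6 = 64.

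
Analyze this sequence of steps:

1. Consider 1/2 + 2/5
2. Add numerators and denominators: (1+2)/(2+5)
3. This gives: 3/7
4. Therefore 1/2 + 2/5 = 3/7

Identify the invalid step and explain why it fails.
Step 2: Add numerators and denominators: (1+2)/(2+5)

Step 2 incorrectly adds fractions by separately adding numerators and denominators. This is wrong. The correct method requires a common denominator: 1/2 + 2/5 = (1×5 + 2×2)/(2×5) = 9/10 = 9/10. The method used gives 3/7, which is different.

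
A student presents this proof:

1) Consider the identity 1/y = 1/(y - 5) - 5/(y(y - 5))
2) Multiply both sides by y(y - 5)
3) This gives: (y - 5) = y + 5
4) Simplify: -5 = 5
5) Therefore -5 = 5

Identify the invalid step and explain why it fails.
Step 3: This gives: (y - 5) = y + 5

Step 3 makes a sign error when clearing denominators. Multiplying -5/(y(y - 5)) by y(y - 5) gives -5, not +5. The correct result is (y - 5) = y - 5, which is trivially true, not (y - 5) = y + 5. (Step 1 is a valid identity: 1/(y - 5) - 5/(y(y - 5)) = (y - 5)/(y(y - 5)) = 1/y.)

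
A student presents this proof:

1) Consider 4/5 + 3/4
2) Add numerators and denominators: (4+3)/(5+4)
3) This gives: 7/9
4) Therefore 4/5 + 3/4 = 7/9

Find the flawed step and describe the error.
Step 2: Add numerators and denominators: (4+3)/(5+4)

Step 2 incorrectly adds fractions by separately adding numerators and denominators. This is wrong. The correct method requires a common denominator: 4/5 + 3/4 = (4×4 + 3×5)/(5×4) = 31/20 = 31/20. The method used gives 7/9, which is different.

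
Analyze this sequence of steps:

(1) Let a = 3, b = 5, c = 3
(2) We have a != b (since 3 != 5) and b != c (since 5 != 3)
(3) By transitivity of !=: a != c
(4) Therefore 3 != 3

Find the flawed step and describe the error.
Step 3: By transitivity of !=: a != c

Step 3 incorrectly applies transitivity to the '!=' relation. Transitivity states: if a R b and b R c, then a R c. However, '!=' is not transitive. Counterexample: 3 != 5 and 5 != 3, but 3 = 3 (both equal 3). Transitivity holds for relations like <, <=, =, but not for !=.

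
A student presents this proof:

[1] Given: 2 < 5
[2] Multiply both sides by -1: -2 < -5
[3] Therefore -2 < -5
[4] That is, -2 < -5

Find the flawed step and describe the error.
Step 2: Multiply both sides by -1: -2 < -5

Step 2 multiplies both sides by -1 but fails to reverse the inequality sign. When multiplying (or dividing) an inequality by a negative number, the direction must be reversed. Since 2 < 5, we should get -2 > -5, i.e., -2 > -5.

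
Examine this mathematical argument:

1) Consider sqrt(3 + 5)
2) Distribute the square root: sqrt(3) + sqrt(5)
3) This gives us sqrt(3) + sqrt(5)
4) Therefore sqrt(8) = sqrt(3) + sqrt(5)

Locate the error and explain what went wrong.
Step 2: Distribute the square root: sqrt(3) + sqrt(5)

Step 2 incorrectly 'distributes' the square root over addition. The square root function does not distribute: sqrt(a + b) ≠ sqrt(a) + sqrt(b). In fact, sqrt(3 + 5) = sqrt(8) ≈ 2.8284, while sqrt(3) + sqrt(5) ≈ 3.9681.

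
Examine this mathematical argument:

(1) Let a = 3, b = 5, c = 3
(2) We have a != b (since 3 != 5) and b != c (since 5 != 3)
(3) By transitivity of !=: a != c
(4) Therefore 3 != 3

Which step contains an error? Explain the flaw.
Step 3: By transitivity of !=: a != c

Step 3 incorrectly applies transitivity to the '!=' relation. Transitivity states: if a R b and b R c, then a R c. However, '!=' is not transitive. Counterexample: 3 != 5 and 5 != 3, but 3 = 3 (both equal 3). Transitivity holds for relations like <, <=, =, but not for !=.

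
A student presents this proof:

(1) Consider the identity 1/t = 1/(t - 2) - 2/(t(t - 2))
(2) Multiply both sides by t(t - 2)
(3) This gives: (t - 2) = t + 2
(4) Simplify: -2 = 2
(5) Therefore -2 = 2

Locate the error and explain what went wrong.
Step 3: This gives: (t - 2) = t + 2

Step 3 makes a sign error when clearing denominators. Multiplying -2/(t(t - 2)) by t(t - 2) gives -2, not +2. The correct result is (t - 2) = t - 2, which is trivially true, not (t - 2) = t + 2. (Step 1 is a valid identity: 1/(t - 2) - 2/(t(t - 2)) = (t - 2)/(t(t - 2)) = 1/t.)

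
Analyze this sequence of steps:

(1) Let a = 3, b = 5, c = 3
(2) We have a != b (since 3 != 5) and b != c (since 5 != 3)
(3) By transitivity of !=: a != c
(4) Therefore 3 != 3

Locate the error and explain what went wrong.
Step 3: By transitivity of !=: a != c

Step 3 incorrectly applies transitivity to the '!=' relation. Transitivity states: if a R b and b R c, then a R c. However, '!=' is not transitive. Counterexample: 3 != 5 and 5 != 3, but 3 = 3 (both equal 3). Transitivity holds for relations like <, <=, =, but not for !=.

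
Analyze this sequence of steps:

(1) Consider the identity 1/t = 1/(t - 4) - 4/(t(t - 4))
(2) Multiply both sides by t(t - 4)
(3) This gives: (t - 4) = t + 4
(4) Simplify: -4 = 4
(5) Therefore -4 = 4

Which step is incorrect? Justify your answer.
Step 3: This gives: (t - 4) = t + 4

Step 3 makes a sign error when clearing denominators. Multiplying -4/(t(t - 4)) by t(t - 4) gives -4, not +4. The correct result is (t - 4) = t - 4, which is trivially true, not (t - 4) = t + 4. (Step 1 is a valid identity: 1/(t - 4) - 4/(t(t - 4)) = (t - 4)/(t(t - 4)) = 1/t.)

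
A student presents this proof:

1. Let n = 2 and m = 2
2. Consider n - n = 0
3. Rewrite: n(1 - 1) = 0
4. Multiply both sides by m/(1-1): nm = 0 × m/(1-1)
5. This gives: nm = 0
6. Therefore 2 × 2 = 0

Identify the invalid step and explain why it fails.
Step 4: Multiply both sides by m/(1-1): nm = 0 × m/(1-1)

Step 4 multiplies both sides by m/(1-1). However, 1-1 = 0, so this is multiplication by m/0, which is undefined. We cannot multiply by an undefined expression.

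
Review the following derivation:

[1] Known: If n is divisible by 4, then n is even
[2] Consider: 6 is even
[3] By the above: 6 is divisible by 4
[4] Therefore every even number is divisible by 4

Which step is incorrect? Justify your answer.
Step 3: By the above: 6 is divisible by 4

Step 3 commits the fallacy of affirming the consequent. The known fact 'divisible by 4 → even' does NOT imply 'even → divisible by 4'. That would be the converse, which is false. For example, 6 is even but 6 ÷ 4 = 1.50, which is not an integer.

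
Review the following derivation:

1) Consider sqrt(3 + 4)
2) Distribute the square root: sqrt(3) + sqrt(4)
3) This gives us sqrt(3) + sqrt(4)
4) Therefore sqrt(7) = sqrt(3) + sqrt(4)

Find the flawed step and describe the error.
Step 2: Distribute the square root: sqrt(3) + sqrt(4)

Step 2 incorrectly 'distributes' the square root over addition. The square root function does not distribute: sqrt(a + b) ≠ sqrt(a) + sqrt(b). In fact, sqrt(3 + 4) = sqrt(7) ≈ 2.6458, while sqrt(3) + sqrt(4) ≈ 3.7321.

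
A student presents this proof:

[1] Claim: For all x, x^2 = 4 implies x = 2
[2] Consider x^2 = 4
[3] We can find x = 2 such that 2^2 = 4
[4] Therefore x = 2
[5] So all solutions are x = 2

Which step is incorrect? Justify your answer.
Step 4: Therefore x = 2

Step 4 incorrectly concludes that x = 2 is the only solution. The proof shows that x = 2 is A solution (existence), but does not show it is the ONLY solution (uniqueness). In fact, x = -2 is also a solution since (-2)^2 = 4. Finding one solution doesn't prove there are no others.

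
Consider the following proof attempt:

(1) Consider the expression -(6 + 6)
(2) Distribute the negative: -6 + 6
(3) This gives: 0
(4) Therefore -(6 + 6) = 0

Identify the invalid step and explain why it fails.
Step 2: Distribute the negative: -6 + 6

Step 2 incorrectly distributes the negative sign. The correct distribution is -(6 + 6) = -6 - 6 = -12. The negative must be applied to both terms, not just the first. The error treats -(6 + 6) as -6 + 6, which equals 0 instead of -12.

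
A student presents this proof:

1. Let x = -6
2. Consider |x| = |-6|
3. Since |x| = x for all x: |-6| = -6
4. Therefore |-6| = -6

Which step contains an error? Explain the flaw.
Step 3: Since |x| = x for all x: |-6| = -6

Step 3 incorrectly states that |x| = x for all x. The correct definition is |x| = x when x >= 0, and |x| = -x when x < 0. Since -6 < 0, we have |-6| = -(-6) = 6, not -6.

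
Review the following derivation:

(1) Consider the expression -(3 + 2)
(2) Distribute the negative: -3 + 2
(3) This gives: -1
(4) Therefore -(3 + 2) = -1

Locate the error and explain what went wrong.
Step 2: Distribute the negative: -3 + 2

Step 2 incorrectly distributes the negative sign. The correct distribution is -(3 + 2) = -3 - 2 = -5. The negative must be applied to both terms, not just the first. The error treats -(3 + 2) as -3 + 2, which equals -1 instead of -5.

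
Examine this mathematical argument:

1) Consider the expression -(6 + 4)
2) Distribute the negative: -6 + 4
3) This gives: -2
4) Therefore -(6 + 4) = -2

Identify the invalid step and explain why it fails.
Step 2: Distribute the negative: -6 + 4

Step 2 incorrectly distributes the negative sign. The correct distribution is -(6 + 4) = -6 - 4 = -10. The negative must be applied to both terms, not just the first. The error treats -(6 + 4) as -6 + 4, which equals -2 instead of -10.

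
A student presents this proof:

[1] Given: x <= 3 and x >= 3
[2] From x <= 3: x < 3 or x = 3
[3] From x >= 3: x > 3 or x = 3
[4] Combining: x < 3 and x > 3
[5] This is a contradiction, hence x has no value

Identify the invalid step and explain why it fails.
Step 4: Combining: x < 3 and x > 3

Step 4 incorrectly combines the conditions. From x <= 3 and x >= 3, the intersection is x = 3. The error treats the 'or' cases as 'and' requirements. The correct conclusion is that x = 3 is the unique solution, not that no solution exists.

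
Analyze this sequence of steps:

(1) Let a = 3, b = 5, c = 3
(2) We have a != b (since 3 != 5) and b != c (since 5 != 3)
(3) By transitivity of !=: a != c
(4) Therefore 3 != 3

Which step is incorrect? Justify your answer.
Step 3: By transitivity of !=: a != c

Step 3 incorrectly applies transitivity to the '!=' relation. Transitivity states: if a R b and b R c, then a R c. However, '!=' is not transitive. Counterexample: 3 != 5 and 5 != 3, but 3 = 3 (both equal 3). Transitivity holds for relations like <, <=, =, but not for !=.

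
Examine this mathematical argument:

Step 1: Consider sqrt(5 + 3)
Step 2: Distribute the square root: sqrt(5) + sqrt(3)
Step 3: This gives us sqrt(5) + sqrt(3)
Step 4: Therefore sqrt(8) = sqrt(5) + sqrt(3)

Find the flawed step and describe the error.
Step 2: Distribute the square root: sqrt(5) + sqrt(3)

Step 2 incorrectly 'distributes' the square root over addition. The square root function does not distribute: sqrt(a + b) ≠ sqrt(a) + sqrt(b). In fact, sqrt(5 + 3) = sqrt(8) ≈ 2.8284, while sqrt(5) + sqrt(3) ≈ 3.9681.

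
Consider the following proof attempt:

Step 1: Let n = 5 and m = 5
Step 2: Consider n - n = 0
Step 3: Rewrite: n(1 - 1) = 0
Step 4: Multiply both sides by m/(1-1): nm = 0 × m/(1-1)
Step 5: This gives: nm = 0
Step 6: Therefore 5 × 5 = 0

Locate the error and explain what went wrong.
Step 4: Multiply both sides by m/(1-1): nm = 0 × m/(1-1)

Step 4 multiplies both sides by m/(1-1). However, 1-1 = 0, so this is multiplication by m/0, which is undefined. We cannot multiply by an undefined expression.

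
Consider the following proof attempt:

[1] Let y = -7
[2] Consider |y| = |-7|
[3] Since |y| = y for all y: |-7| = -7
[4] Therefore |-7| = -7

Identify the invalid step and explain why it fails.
Step 3: Since |y| = y for all y: |-7| = -7

Step 3 incorrectly states that |y| = y for all y. The correct definition is |y| = y when y >= 0, and |y| = -y when y < 0. Since -7 < 0, we have |-7| = -(-7) = 7, not -7.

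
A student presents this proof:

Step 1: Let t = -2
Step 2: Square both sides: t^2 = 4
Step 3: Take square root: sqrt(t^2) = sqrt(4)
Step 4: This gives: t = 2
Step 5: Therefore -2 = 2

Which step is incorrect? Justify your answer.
Step 4: This gives: t = 2

Step 4 incorrectly states that sqrt(t^2) = t. The correct identity is sqrt(t^2) = |t|. Since t = -2 < 0, we have sqrt(t^2) = |-2| = 2, not t = -2.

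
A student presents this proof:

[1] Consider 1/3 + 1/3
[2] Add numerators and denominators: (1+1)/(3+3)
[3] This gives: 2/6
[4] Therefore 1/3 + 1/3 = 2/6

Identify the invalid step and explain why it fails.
Step 2: Add numerators and denominators: (1+1)/(3+3)

Step 2 incorrectly adds fractions by separately adding numerators and denominators. This is wrong. The correct method requires a common denominator: 1/3 + 1/3 = (1×3 + 1×3)/(3×3) = 6/9 = 2/3. The method used gives 2/6, which is different.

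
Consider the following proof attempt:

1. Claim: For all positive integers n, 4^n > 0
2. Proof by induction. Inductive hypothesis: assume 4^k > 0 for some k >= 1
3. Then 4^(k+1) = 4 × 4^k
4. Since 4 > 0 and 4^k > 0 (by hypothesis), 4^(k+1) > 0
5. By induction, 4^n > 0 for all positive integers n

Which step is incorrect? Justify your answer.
Step 5: By induction, 4^n > 0 for all positive integers n

Step 5 concludes the proof by induction, but no base case was ever established. A valid induction proof requires: (1) a base case proving 4^1 > 0, and (2) an inductive step showing IF 4^k > 0 THEN 4^(k+1) > 0. Steps 2-4 correctly establish the inductive step, but without the base case the conclusion in step 5 does not follow.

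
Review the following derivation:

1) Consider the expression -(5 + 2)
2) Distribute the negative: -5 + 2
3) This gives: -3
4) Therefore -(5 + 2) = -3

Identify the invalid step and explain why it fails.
Step 2: Distribute the negative: -5 + 2

Step 2 incorrectly distributes the negative sign. The correct distribution is -(5 + 2) = -5 - 2 = -7. The negative must be applied to both terms, not just the first. The error treats -(5 + 2) as -5 + 2, which equals -3 instead of -7.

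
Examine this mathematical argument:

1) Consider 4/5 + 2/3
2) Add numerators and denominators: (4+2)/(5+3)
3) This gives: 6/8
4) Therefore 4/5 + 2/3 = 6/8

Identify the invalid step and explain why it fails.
Step 2: Add numerators and denominators: (4+2)/(5+3)

Step 2 incorrectly adds fractions by separately adding numerators and denominators. This is wrong. The correct method requires a common denominator: 4/5 + 2/3 = (4×3 + 2×5)/(5×3) = 22/15 = 22/15. The method used gives 6/8, which is different.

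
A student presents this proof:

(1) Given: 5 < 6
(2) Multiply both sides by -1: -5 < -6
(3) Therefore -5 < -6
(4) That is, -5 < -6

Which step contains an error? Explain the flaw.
Step 2: Multiply both sides by -1: -5 < -6

Step 2 multiplies both sides by -1 but fails to reverse the inequality sign. When multiplying (or dividing) an inequality by a negative number, the direction must be reversed. Since 5 < 6, we should get -5 > -6, i.e., -5 > -6.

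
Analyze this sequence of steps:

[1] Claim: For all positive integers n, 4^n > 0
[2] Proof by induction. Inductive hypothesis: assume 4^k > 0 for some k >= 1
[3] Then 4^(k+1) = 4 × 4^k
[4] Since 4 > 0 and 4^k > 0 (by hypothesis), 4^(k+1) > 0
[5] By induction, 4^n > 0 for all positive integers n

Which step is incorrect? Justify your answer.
Step 5: By induction, 4^n > 0 for all positive integers n

Step 5 concludes the proof by induction, but no base case was ever established. A valid induction proof requires: (1) a base case proving 4^1 > 0, and (2) an inductive step showing IF 4^k > 0 THEN 4^(k+1) > 0. Steps 2-4 correctly establish the inductive step, but without the base case the conclusion in step 5 does not follow.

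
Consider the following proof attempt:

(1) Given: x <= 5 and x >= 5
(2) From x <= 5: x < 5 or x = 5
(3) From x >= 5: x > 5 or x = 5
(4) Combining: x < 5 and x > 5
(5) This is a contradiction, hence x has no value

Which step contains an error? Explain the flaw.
Step 4: Combining: x < 5 and x > 5

Step 4 incorrectly combines the conditions. From x <= 5 and x >= 5, the intersection is x = 5. The error treats the 'or' cases as 'and' requirements. The correct conclusion is that x = 5 is the unique solution, not that no solution exists.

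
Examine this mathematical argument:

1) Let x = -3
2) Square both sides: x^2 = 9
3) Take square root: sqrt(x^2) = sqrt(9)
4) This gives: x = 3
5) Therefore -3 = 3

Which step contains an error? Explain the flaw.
Step 4: This gives: x = 3

Step 4 incorrectly states that sqrt(x^2) = x. The correct identity is sqrt(x^2) = |x|. Since x = -3 < 0, we have sqrt(x^2) = |-3| = 3, not x = -3.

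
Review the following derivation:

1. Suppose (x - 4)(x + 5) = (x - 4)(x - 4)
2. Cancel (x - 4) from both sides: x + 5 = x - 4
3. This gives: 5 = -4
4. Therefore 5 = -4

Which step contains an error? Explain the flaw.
Step 2: Cancel (x - 4) from both sides: x + 5 = x - 4

Step 2 cancels (x - 4) from both sides. This is only valid if (x - 4) ≠ 0, i.e., x ≠ 4. When x = 4, both sides equal zero regardless of the other factors. The correct approach requires considering x = 4 as a separate case.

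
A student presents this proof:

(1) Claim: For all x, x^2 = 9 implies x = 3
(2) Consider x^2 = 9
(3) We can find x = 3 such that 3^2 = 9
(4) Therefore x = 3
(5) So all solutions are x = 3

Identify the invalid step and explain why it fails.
Step 4: Therefore x = 3

Step 4 incorrectly concludes that x = 3 is the only solution. The proof shows that x = 3 is A solution (existence), but does not show it is the ONLY solution (uniqueness). In fact, x = -3 is also a solution since (-3)^2 = 9. Finding one solution doesn't prove there are no others.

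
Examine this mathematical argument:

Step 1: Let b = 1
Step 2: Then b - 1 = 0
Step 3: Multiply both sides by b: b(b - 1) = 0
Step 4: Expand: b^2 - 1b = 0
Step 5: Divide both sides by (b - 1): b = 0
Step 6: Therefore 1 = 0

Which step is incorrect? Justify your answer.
Step 5: Divide both sides by (b - 1): b = 0

Step 5 divides both sides by (b - 1). However, since b = 1, we have (b - 1) = 0. Division by zero is undefined, making this step invalid.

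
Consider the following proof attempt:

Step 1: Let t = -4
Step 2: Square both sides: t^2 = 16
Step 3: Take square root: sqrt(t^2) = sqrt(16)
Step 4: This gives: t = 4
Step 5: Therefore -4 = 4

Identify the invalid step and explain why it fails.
Step 4: This gives: t = 4

Step 4 incorrectly states that sqrt(t^2) = t. The correct identity is sqrt(t^2) = |t|. Since t = -4 < 0, we have sqrt(t^2) = |-4| = 4, not t = -4.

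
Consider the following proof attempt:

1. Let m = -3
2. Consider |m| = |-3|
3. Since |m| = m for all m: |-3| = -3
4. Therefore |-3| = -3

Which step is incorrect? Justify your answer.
Step 3: Since |m| = m for all m: |-3| = -3

Step 3 incorrectly states that |m| = m for all m. The correct definition is |m| = m when m >= 0, and |m| = -m when m < 0. Since -3 < 0, we have |-3| = -(-3) = 3, not -3.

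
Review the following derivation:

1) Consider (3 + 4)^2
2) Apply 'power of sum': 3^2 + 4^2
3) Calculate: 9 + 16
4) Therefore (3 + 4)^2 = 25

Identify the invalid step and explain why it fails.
Step 2: Apply 'power of sum': 3^2 + 4^2

Step 2 incorrectly applies a non-existent rule '(a+b)^n = a^n + b^n'. This is false in general. The correct expansion uses the binomial theorem. The actual value is (3 + 4)^2 = 7^2 = 49, not 25.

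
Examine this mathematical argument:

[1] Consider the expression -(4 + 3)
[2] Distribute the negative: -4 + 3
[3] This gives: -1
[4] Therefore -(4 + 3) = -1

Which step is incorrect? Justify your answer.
Step 2: Distribute the negative: -4 + 3

Step 2 incorrectly distributes the negative sign. The correct distribution is -(4 + 3) = -4 - 3 = -7. The negative must be applied to both terms, not just the first. The error treats -(4 + 3) as -4 + 3, which equals -1 instead of -7.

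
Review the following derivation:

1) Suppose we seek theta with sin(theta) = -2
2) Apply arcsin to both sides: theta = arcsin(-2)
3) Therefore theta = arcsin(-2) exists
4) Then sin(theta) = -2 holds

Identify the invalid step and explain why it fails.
Step 2: Apply arcsin to both sides: theta = arcsin(-2)

Step 2 applies arcsin to -2. However, arcsin(x) is only defined for x in [-1, 1] because sin(theta) can only produce values in that range. Since |-2| > 1, arcsin(-2) is undefined. There is no angle whose sine equals -2.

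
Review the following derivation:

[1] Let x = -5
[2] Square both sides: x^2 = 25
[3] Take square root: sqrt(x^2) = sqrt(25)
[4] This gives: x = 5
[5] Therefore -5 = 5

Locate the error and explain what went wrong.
Step 4: This gives: x = 5

Step 4 incorrectly states that sqrt(x^2) = x. The correct identity is sqrt(x^2) = |x|. Since x = -5 < 0, we have sqrt(x^2) = |-5| = 5, not x = -5.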